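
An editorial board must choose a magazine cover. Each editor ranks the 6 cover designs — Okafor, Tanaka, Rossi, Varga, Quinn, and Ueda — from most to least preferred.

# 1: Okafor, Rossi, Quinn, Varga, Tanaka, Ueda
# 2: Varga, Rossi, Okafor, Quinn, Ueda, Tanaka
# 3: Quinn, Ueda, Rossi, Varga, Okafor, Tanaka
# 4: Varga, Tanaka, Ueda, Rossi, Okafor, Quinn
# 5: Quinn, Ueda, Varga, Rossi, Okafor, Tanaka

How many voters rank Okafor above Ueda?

2

Ballots ranking Okafor above Ueda: 2.
Ballots ranking Ueda above Okafor: 3.
So 2 of 5 voters prefer Okafor to Ueda.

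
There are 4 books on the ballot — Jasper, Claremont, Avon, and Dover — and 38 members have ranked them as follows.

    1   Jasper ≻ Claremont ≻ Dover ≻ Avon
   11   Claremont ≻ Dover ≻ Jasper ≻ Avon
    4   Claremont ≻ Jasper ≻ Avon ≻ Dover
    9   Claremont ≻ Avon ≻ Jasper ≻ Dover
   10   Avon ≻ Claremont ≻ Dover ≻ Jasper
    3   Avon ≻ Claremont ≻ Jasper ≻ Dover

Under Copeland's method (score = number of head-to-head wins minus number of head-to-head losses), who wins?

Claremont

Pairwise results:
  Jasper vs Claremont: Claremont wins 37–1.
  Jasper vs Avon: Avon wins 22–16.
  Jasper vs Dover: Dover wins 21–17.
  Claremont vs Avon: Claremont wins 25–13.
  Claremont vs Dover: Claremont wins 38–0.
  Avon vs Dover: Avon wins 26–12.
Copeland scores (wins − losses):
  Jasper: 0 − 3 = -3
  Claremont: 3 − 0 = 3
  Avon: 2 − 1 = 1
  Dover: 1 − 2 = -1
Claremont has the best Copeland score.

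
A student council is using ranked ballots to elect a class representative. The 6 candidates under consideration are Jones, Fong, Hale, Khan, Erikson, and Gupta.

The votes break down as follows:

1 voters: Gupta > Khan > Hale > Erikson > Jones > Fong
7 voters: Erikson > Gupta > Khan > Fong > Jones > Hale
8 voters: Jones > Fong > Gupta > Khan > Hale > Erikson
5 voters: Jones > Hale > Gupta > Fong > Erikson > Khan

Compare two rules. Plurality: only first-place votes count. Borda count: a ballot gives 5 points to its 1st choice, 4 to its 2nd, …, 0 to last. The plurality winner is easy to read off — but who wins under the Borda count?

Plurality first-place counts: Jones 13, Fong 0, Hale 0, Khan 0, Erikson 7, Gupta 1 → Jones.
Borda totals: Jones 73, Fong 56, Hale 31, Khan 41, Erikson 42, Gupta 72 → Jones.

Jones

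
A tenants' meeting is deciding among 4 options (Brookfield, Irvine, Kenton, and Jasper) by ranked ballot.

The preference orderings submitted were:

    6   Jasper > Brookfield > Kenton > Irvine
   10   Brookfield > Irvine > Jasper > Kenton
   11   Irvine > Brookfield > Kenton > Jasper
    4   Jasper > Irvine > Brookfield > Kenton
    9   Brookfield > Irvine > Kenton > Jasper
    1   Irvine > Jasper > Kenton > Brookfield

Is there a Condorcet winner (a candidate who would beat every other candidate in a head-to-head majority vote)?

Head-to-head results (41 voters total):
Brookfield vs Irvine: Brookfield wins 25–16.
Brookfield vs Kenton: Brookfield wins 40–1.
Brookfield vs Jasper: Brookfield wins 30–11.
Irvine vs Kenton: Irvine wins 35–6.
Irvine vs Jasper: Irvine wins 31–10.
Kenton vs Jasper: Jasper wins 21–20.
Brookfield beats each rival — Irvine (25–16), Kenton (40–1), Jasper (30–11) — so Brookfield is the Condorcet winner.

Yes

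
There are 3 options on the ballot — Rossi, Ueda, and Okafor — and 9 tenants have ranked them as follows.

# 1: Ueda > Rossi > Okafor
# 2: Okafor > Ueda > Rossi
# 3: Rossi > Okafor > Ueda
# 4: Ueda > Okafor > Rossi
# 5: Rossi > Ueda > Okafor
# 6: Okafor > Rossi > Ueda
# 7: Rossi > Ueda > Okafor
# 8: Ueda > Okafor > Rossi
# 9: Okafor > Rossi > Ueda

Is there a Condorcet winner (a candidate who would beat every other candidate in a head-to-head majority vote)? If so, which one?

None — there is no Condorcet winner

Head-to-head results (9 voters total):
Rossi vs Ueda: Rossi wins 5–4.
Rossi vs Okafor: Okafor wins 5–4.
Ueda vs Okafor: Ueda wins 5–4.
No candidate beats all others: Rossi beats Ueda beats Okafor beats Rossi, a majority cycle.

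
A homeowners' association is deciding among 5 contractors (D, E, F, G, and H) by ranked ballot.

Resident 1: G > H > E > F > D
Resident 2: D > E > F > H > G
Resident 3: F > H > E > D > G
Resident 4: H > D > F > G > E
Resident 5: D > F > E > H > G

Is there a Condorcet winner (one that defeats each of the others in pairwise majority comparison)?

No

Head-to-head results (5 voters total):
D vs E: D wins 3–2.
D vs F: D wins 3–2.
D vs G: D wins 4–1.
D vs H: H wins 3–2.
E vs F: F wins 3–2.
E vs G: E wins 3–2.
E vs H: H wins 3–2.
F vs G: F wins 4–1.
F vs H: F wins 3–2.
G vs H: H wins 4–1.
No candidate beats all others: D beats F beats H beats D, a majority cycle.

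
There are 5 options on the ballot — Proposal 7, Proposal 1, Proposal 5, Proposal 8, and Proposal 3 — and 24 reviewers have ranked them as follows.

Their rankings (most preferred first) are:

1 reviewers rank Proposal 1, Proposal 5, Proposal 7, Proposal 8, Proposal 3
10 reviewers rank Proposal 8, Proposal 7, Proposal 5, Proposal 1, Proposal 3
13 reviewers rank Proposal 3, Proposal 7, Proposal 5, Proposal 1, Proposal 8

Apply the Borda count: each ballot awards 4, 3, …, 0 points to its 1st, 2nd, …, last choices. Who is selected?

Proposal 7

Borda scores:
  Proposal 7: 2 + 10·3 + 13·3 = 71
  Proposal 1: 4 + 10·1 + 13·1 = 27
  Proposal 5: 3 + 10·2 + 13·2 = 49
  Proposal 8: 1 + 10·4 + 13·0 = 41
  Proposal 3: 0 + 10·0 + 13·4 = 52
Proposal 7 has the highest total.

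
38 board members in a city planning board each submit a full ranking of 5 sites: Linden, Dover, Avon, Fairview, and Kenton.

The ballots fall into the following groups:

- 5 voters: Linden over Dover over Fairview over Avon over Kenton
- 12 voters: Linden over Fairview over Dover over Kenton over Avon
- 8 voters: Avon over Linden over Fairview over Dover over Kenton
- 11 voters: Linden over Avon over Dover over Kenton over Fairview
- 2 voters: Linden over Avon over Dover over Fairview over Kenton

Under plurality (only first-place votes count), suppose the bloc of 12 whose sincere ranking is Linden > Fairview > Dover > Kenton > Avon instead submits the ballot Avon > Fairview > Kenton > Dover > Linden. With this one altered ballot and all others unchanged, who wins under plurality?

First-place totals with the altered ballot: Linden 18, Dover 0, Avon 20, Fairview 0, Kenton 0.
The switch changes the winner from Linden to Avon.

Avon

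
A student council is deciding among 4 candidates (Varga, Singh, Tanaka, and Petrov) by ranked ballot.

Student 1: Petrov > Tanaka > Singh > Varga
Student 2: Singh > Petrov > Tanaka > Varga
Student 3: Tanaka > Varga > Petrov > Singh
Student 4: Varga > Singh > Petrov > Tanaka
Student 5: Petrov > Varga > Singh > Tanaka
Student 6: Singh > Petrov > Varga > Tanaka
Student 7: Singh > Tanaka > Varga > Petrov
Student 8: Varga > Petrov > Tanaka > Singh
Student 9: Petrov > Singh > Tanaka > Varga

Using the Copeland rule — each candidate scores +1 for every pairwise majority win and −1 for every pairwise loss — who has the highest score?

Petrov

Pairwise results:
  Varga vs Singh: Singh wins 5–4.
  Varga vs Tanaka: Tanaka wins 5–4.
  Varga vs Petrov: Petrov wins 5–4.
  Singh vs Tanaka: Singh wins 6–3.
  Singh vs Petrov: Petrov wins 5–4.
  Tanaka vs Petrov: Petrov wins 7–2.
Copeland scores (wins − losses):
  Varga: 0 − 3 = -3
  Singh: 2 − 1 = 1
  Tanaka: 1 − 2 = -1
  Petrov: 3 − 0 = 3
Petrov has the best Copeland score.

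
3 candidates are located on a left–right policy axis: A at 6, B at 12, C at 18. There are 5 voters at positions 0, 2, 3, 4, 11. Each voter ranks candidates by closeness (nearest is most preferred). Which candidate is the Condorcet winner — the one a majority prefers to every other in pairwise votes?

A

With single-peaked preferences on a line, the Condorcet winner is the candidate closest to the median voter.
The median voter (position 3) is closest to A at 6.
Check: A vs B — voters closer to A: 4 of 5.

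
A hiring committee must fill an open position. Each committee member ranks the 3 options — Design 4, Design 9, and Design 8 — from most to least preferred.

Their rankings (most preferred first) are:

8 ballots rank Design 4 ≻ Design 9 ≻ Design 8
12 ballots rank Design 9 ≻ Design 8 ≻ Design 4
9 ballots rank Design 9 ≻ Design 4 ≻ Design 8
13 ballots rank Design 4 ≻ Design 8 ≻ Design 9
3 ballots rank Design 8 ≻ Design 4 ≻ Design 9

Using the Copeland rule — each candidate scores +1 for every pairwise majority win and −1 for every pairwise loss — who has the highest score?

Pairwise results:
  Design 4 vs Design 9: Design 4 wins 24–21.
  Design 4 vs Design 8: Design 4 wins 30–15.
  Design 9 vs Design 8: Design 9 wins 29–16.
Copeland scores (wins − losses):
  Design 4: 2 − 0 = 2
  Design 9: 1 − 1 = 0
  Design 8: 0 − 2 = -2
Design 4 has the best Copeland score.

Design 4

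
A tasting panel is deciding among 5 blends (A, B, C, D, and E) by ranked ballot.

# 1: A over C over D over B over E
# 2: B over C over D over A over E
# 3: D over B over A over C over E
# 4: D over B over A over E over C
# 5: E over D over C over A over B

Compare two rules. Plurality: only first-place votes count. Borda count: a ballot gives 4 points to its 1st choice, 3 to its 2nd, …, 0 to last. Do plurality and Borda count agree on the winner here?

Plurality first-place counts: A 1, B 1, C 0, D 2, E 1 → D.
Borda totals: A 10, B 11, C 9, D 15, E 5 → D.
The two rules agree on D.

Yes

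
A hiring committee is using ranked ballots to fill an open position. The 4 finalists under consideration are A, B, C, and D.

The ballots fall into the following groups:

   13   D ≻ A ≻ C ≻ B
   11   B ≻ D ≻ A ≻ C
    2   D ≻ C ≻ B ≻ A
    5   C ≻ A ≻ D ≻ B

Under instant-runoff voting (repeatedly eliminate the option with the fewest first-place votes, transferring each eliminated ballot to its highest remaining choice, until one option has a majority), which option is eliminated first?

A

Round 1: D 15, B 11, C 5, A 0. A has the fewest and is eliminated.
Round 2: D 15, B 11, C 5. C has the fewest and is eliminated.
Round 3: D 20, B 11. D has a majority.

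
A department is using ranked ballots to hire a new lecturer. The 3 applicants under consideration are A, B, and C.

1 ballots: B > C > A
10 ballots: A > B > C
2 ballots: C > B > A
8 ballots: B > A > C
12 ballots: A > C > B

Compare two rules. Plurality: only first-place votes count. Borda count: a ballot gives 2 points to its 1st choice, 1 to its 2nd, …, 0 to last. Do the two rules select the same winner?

Yes

Plurality first-place counts: A 22, B 9, C 2 → A.
Borda totals: A 52, B 30, C 17 → A.
The two rules agree on A.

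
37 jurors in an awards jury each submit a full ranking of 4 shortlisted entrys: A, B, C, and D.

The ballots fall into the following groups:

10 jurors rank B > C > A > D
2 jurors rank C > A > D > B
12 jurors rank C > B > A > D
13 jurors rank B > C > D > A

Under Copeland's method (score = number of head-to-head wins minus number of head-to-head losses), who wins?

B

Pairwise results:
  A vs B: B wins 35–2.
  A vs C: C wins 37–0.
  A vs D: A wins 24–13.
  B vs C: B wins 23–14.
  B vs D: B wins 35–2.
  C vs D: C wins 37–0.
Copeland scores (wins − losses):
  A: 1 − 2 = -1
  B: 3 − 0 = 3
  C: 2 − 1 = 1
  D: 0 − 3 = -3
B has the best Copeland score.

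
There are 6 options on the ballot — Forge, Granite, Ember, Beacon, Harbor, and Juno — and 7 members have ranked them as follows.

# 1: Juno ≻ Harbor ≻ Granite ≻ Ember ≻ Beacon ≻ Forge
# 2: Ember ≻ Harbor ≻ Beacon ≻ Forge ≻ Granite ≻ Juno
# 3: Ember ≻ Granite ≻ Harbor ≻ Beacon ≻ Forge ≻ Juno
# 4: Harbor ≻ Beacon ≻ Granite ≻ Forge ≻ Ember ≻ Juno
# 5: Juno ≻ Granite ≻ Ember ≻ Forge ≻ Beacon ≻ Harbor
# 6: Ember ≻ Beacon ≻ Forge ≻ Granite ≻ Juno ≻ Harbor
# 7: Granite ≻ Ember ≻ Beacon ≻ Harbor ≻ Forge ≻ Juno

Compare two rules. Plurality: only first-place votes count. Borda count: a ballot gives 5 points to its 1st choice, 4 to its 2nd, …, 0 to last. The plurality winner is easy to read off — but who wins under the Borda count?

Ember

Plurality first-place counts: Forge 0, Granite 1, Ember 3, Beacon 0, Harbor 1, Juno 2 → Ember.
Borda totals: Forge 11, Granite 22, Ember 25, Beacon 18, Harbor 18, Juno 11 → Ember.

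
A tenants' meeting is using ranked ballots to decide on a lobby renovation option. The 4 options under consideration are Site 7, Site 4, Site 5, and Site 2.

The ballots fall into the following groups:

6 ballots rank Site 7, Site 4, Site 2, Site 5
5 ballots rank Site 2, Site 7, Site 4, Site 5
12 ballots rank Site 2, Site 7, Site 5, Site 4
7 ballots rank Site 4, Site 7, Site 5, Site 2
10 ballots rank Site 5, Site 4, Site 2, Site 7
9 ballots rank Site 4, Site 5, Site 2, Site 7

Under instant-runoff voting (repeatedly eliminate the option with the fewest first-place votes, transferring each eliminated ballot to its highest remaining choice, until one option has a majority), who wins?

Site 4

Round 1: Site 2 17, Site 4 16, Site 5 10, Site 7 6. Site 7 has the fewest and is eliminated.
Round 2: Site 4 22, Site 2 17, Site 5 10. Site 5 has the fewest and is eliminated.
Round 3: Site 4 32, Site 2 17. Site 4 has a majority.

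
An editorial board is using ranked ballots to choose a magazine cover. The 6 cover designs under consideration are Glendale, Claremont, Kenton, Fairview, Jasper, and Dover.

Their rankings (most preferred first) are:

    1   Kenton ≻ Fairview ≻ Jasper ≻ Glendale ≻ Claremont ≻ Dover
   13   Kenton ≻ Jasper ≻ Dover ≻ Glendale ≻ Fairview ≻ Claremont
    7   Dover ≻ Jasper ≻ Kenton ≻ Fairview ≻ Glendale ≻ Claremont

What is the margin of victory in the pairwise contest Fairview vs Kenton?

21

Ballots ranking Fairview above Kenton: 0.
Ballots ranking Kenton above Fairview: 1+13+7 = 21.
Kenton wins 21–0, a margin of 21.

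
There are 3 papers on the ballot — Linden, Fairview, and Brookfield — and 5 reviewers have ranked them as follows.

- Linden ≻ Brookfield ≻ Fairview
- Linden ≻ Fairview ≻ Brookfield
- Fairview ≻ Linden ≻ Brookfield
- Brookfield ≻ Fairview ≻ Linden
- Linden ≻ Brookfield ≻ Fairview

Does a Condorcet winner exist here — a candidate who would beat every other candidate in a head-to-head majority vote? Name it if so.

Head-to-head results (5 voters total):
Linden vs Fairview: Linden wins 3–2.
Linden vs Brookfield: Linden wins 4–1.
Fairview vs Brookfield: Brookfield wins 3–2.
Linden beats each rival — Fairview (3–2), Brookfield (4–1) — so Linden is the Condorcet winner.

Linden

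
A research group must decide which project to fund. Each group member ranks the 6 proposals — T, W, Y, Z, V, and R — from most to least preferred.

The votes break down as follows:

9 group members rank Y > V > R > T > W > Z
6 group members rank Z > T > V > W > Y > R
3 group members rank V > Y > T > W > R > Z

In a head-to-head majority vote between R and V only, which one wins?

Ballots ranking R above V: 0.
Ballots ranking V above R: 9+6+3 = 18.
V wins the head-to-head, 18–0.

V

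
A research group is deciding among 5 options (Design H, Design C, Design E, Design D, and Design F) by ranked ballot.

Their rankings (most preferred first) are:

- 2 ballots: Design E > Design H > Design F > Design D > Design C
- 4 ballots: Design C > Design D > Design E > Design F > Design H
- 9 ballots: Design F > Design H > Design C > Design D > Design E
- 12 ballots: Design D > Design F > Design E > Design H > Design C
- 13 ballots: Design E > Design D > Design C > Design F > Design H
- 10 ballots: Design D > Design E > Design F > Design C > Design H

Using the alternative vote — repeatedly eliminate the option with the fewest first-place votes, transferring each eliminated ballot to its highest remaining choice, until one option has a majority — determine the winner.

Design D

Round 1: Design D 22, Design E 15, Design F 9, Design C 4, Design H 0. Design H has the fewest and is eliminated.
Round 2: Design D 22, Design E 15, Design F 9, Design C 4. Design C has the fewest and is eliminated.
Round 3: Design D 26, Design E 15, Design F 9. Design D has a majority.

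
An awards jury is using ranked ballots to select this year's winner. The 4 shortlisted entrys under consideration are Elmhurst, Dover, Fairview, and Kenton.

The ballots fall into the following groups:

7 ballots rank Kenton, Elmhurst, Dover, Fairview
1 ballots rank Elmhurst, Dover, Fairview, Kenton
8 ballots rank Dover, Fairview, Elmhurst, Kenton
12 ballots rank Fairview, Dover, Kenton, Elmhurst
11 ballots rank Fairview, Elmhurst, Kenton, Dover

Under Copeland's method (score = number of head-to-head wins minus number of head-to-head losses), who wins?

Pairwise results:
  Elmhurst vs Dover: Dover wins 20–19.
  Elmhurst vs Fairview: Fairview wins 31–8.
  Elmhurst vs Kenton: Elmhurst wins 20–19.
  Dover vs Fairview: Fairview wins 23–16.
  Dover vs Kenton: Dover wins 21–18.
  Fairview vs Kenton: Fairview wins 32–7.
Copeland scores (wins − losses):
  Elmhurst: 1 − 2 = -1
  Dover: 2 − 1 = 1
  Fairview: 3 − 0 = 3
  Kenton: 0 − 3 = -3
Fairview has the best Copeland score.

Fairview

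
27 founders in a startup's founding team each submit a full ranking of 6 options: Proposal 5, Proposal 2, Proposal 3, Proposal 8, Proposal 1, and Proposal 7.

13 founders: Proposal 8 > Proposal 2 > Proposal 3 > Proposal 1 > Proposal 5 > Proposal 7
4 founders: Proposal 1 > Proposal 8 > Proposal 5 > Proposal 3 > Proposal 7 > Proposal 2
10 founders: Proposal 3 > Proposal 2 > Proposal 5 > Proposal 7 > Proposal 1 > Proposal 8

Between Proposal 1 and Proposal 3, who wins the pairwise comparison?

Proposal 3

Ballots ranking Proposal 1 above Proposal 3: 4.
Ballots ranking Proposal 3 above Proposal 1: 13+10 = 23.
Proposal 3 wins the head-to-head, 23–4.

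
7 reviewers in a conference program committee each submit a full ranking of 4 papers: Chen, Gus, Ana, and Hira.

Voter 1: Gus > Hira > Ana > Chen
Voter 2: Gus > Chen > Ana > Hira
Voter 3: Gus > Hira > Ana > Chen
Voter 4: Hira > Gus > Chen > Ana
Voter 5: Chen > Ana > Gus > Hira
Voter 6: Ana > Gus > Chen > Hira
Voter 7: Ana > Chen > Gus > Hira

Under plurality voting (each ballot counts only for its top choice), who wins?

Gus

First-place vote totals:
  Chen: 1
  Gus: 3
  Ana: 2
  Hira: 1
Gus has the most first-place votes.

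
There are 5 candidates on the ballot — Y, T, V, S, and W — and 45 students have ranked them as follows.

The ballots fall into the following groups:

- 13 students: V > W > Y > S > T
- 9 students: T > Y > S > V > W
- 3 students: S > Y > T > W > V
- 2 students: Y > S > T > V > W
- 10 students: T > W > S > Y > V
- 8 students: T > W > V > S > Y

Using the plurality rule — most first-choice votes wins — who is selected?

T

First-place vote totals:
  Y: 2
  T: 27
  V: 13
  S: 3
  W: 0
T has the most first-place votes.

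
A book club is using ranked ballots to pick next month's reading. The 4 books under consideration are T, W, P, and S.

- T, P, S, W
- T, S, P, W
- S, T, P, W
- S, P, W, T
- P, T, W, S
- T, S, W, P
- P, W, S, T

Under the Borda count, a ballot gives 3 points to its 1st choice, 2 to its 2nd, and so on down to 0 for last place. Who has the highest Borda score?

Borda scores:
  T: 3 + 3 + 2 + 0 + 2 + 3 + 0 = 13
  W: 0 + 0 + 0 + 1 + 1 + 1 + 2 = 5
  P: 2 + 1 + 1 + 2 + 3 + 0 + 3 = 12
  S: 1 + 2 + 3 + 3 + 0 + 2 + 1 = 12
T has the highest total.

T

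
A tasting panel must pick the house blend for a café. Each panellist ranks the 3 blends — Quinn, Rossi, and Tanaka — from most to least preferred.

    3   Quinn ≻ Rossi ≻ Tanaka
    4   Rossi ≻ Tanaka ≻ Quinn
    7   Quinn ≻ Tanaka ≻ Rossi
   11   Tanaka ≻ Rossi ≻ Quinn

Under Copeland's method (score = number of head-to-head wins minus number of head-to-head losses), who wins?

Tanaka

Pairwise results:
  Quinn vs Rossi: Rossi wins 15–10.
  Quinn vs Tanaka: Tanaka wins 15–10.
  Rossi vs Tanaka: Tanaka wins 18–7.
Copeland scores (wins − losses):
  Quinn: 0 − 2 = -2
  Rossi: 1 − 1 = 0
  Tanaka: 2 − 0 = 2
Tanaka has the best Copeland score.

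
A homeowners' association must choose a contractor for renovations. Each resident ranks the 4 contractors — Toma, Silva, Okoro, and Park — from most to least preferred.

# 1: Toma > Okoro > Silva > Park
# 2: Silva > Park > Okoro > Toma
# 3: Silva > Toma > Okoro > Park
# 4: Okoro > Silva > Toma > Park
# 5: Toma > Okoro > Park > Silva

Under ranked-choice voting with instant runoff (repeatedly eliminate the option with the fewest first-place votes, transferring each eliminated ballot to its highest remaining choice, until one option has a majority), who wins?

Round 1: Toma 2, Silva 2, Okoro 1, Park 0. Park has the fewest and is eliminated.
Round 2: Toma 2, Silva 2, Okoro 1. Okoro has the fewest and is eliminated.
Round 3: Silva 3, Toma 2. Silva has a majority.

Silva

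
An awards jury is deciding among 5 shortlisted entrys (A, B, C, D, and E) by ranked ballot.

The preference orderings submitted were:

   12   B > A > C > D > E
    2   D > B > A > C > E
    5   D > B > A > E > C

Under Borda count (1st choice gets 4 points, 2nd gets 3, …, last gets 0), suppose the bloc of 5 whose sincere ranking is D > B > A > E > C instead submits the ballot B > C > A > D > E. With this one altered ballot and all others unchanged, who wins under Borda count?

B

Borda totals with the altered ballot: A 50, B 74, C 41, D 25, E 0.
The winner is unchanged: still B.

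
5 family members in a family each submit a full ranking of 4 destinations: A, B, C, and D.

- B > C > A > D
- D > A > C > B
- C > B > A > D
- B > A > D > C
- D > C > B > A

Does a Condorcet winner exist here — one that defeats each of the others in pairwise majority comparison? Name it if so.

Head-to-head results (5 voters total):
A vs B: B wins 4–1.
A vs C: C wins 3–2.
A vs D: A wins 3–2.
B vs C: C wins 3–2.
B vs D: B wins 3–2.
C vs D: D wins 3–2.
No candidate beats all others: A beats D beats C beats A, a majority cycle.

None — there is no Condorcet winner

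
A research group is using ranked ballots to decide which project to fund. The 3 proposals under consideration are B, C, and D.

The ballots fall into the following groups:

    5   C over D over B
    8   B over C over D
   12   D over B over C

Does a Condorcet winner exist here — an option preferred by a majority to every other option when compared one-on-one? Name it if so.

No Condorcet winner

Head-to-head results (25 voters total):
B vs C: B wins 20–5.
B vs D: D wins 17–8.
C vs D: C wins 13–12.
No candidate beats all others: B beats C beats D beats B, a majority cycle.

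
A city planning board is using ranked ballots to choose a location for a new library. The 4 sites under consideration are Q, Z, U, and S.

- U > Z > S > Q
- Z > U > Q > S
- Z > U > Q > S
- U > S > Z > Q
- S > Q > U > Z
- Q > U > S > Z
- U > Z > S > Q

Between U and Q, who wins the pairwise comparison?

U

Ballots ranking U above Q: 5.
Ballots ranking Q above U: 2.
U wins the head-to-head, 5–2.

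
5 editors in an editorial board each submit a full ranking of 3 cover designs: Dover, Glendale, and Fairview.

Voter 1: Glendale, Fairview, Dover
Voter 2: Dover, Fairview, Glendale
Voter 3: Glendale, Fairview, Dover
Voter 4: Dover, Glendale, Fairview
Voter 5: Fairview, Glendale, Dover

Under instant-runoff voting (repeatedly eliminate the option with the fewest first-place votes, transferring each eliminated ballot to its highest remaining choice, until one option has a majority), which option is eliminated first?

Round 1: Dover 2, Glendale 2, Fairview 1. Fairview has the fewest and is eliminated.
Round 2: Glendale 3, Dover 2. Glendale has a majority.

Fairview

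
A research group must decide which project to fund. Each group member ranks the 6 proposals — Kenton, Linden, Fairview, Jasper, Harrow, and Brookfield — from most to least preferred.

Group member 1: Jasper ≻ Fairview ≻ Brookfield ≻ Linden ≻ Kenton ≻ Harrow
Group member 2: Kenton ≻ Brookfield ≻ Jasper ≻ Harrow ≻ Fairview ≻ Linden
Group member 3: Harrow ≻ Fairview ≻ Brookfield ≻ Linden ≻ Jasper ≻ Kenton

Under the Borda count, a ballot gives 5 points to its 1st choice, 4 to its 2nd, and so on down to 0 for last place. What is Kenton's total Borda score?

Borda scores:
  Kenton: 1 + 5 + 0 = 6
  Linden: 2 + 0 + 2 = 4
  Fairview: 4 + 1 + 4 = 9
  Jasper: 5 + 3 + 1 = 9
  Harrow: 0 + 2 + 5 = 7
  Brookfield: 3 + 4 + 3 = 10

6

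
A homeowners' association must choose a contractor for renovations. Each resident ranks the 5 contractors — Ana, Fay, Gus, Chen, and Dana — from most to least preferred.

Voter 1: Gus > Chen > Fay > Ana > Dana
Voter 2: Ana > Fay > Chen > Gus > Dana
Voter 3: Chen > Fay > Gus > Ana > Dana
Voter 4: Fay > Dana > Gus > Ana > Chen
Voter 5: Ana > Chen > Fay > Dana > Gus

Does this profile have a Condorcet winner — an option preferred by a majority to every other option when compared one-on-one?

No

Head-to-head results (5 voters total):
Ana vs Fay: Fay wins 3–2.
Ana vs Gus: Gus wins 3–2.
Ana vs Chen: Ana wins 3–2.
Ana vs Dana: Ana wins 4–1.
Fay vs Gus: Fay wins 4–1.
Fay vs Chen: Chen wins 3–2.
Fay vs Dana: Fay wins 5–0.
Gus vs Chen: Chen wins 3–2.
Gus vs Dana: Gus wins 3–2.
Chen vs Dana: Chen wins 4–1.
No candidate beats all others: Ana beats Chen beats Fay beats Ana, a majority cycle.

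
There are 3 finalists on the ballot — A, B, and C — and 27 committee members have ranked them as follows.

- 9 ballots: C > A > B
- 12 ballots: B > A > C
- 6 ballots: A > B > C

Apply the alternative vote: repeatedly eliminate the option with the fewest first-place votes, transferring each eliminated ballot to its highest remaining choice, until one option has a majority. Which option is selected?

B

Round 1: B 12, C 9, A 6. A has the fewest and is eliminated.
Round 2: B 18, C 9. B has a majority.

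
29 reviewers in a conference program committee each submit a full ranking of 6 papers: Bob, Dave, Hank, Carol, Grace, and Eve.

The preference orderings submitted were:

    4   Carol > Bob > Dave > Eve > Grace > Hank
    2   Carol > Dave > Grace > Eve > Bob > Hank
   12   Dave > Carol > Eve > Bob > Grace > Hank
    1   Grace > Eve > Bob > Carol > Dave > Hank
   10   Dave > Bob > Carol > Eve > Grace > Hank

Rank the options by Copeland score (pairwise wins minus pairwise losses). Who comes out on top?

Dave

Pairwise results:
  Bob vs Dave: Dave wins 24–5.
  Bob vs Hank: Bob wins 29–0.
  Bob vs Carol: Carol wins 18–11.
  Bob vs Grace: Bob wins 26–3.
  Bob vs Eve: Eve wins 15–14.
  Dave vs Hank: Dave wins 29–0.
  Dave vs Carol: Dave wins 22–7.
  Dave vs Grace: Dave wins 28–1.
  Dave vs Eve: Dave wins 28–1.
  Hank vs Carol: Carol wins 29–0.
  Hank vs Grace: Grace wins 29–0.
  Hank vs Eve: Eve wins 29–0.
  Carol vs Grace: Carol wins 28–1.
  Carol vs Eve: Carol wins 28–1.
  Grace vs Eve: Eve wins 26–3.
Copeland scores (wins − losses):
  Bob: 2 − 3 = -1
  Dave: 5 − 0 = 5
  Hank: 0 − 5 = -5
  Carol: 4 − 1 = 3
  Grace: 1 − 4 = -3
  Eve: 3 − 2 = 1
Dave has the best Copeland score.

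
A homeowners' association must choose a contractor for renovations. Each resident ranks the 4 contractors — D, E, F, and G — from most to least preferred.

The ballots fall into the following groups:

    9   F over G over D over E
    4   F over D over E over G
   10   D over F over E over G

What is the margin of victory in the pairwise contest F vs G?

23

Ballots ranking F above G: 9+4+10 = 23.
Ballots ranking G above F: 0.
F wins 23–0, a margin of 23.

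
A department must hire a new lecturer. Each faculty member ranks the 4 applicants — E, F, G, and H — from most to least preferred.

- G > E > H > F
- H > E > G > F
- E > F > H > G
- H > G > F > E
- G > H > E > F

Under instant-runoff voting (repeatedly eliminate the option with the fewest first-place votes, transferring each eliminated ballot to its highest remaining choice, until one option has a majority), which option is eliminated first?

F

Round 1: G 2, H 2, E 1, F 0. F has the fewest and is eliminated.
Round 2: G 2, H 2, E 1. E has the fewest and is eliminated.
Round 3: H 3, G 2. H has a majority.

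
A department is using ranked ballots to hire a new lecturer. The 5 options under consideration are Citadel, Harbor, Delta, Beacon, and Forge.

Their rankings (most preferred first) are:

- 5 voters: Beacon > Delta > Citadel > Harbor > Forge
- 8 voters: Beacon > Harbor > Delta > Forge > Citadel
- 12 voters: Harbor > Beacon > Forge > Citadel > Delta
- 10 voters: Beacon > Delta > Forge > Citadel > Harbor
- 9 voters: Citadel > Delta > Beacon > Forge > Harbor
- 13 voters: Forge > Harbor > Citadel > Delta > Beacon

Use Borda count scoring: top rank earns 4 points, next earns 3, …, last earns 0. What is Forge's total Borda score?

Borda scores:
  Citadel: 5·2 + 8·0 + 12·1 + 10·1 + 9·4 + 13·2 = 94
  Harbor: 5·1 + 8·3 + 12·4 + 10·0 + 9·0 + 13·3 = 116
  Delta: 5·3 + 8·2 + 12·0 + 10·3 + 9·3 + 13·1 = 101
  Beacon: 5·4 + 8·4 + 12·3 + 10·4 + 9·2 + 13·0 = 146
  Forge: 5·0 + 8·1 + 12·2 + 10·2 + 9·1 + 13·4 = 113

113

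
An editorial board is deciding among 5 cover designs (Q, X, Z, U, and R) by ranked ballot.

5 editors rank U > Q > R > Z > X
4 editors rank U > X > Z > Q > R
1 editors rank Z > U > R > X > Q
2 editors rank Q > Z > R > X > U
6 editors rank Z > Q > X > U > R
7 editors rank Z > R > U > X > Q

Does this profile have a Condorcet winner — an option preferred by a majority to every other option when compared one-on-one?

Head-to-head results (25 voters total):
Q vs X: Q wins 13–12.
Q vs Z: Z wins 18–7.
Q vs U: U wins 17–8.
Q vs R: Q wins 17–8.
X vs Z: Z wins 21–4.
X vs U: U wins 17–8.
X vs R: R wins 15–10.
Z vs U: Z wins 16–9.
Z vs R: Z wins 20–5.
U vs R: U wins 16–9.
Z beats each rival — Q (18–7), X (21–4), U (16–9), R (20–5) — so Z is the Condorcet winner.

Yes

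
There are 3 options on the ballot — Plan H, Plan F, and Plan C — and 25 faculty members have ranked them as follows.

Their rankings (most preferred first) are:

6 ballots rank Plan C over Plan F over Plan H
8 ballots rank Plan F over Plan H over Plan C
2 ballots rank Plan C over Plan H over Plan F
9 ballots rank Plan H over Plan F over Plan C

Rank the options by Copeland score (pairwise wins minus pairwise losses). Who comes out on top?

Pairwise results:
  Plan H vs Plan F: Plan F wins 14–11.
  Plan H vs Plan C: Plan H wins 17–8.
  Plan F vs Plan C: Plan F wins 17–8.
Copeland scores (wins − losses):
  Plan H: 1 − 1 = 0
  Plan F: 2 − 0 = 2
  Plan C: 0 − 2 = -2
Plan F has the best Copeland score.

Plan F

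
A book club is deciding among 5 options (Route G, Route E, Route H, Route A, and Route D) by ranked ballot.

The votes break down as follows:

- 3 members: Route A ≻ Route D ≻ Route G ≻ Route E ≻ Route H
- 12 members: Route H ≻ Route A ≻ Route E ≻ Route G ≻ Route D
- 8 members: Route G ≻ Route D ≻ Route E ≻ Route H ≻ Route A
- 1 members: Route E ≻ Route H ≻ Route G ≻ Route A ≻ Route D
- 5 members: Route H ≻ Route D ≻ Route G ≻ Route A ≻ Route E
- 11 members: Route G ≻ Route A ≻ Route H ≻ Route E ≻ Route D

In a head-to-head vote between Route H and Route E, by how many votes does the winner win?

16

Ballots ranking Route H above Route E: 12+5+11 = 28.
Ballots ranking Route E above Route H: 3+8+1 = 12.
Route H wins 28–12, a margin of 16.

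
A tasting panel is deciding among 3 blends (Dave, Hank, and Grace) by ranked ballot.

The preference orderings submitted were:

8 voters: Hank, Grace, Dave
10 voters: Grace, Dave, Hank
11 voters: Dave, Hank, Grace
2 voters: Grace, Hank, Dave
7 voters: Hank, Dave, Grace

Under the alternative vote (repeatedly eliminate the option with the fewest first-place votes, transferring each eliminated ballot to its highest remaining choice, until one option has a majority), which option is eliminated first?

Dave

Round 1: Hank 15, Grace 12, Dave 11. Dave has the fewest and is eliminated.
Round 2: Hank 26, Grace 12. Hank has a majority.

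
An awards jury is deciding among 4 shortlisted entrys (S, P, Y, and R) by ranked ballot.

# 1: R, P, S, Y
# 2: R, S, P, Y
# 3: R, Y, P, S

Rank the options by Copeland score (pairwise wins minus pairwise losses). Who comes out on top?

R

Pairwise results:
  S vs P: P wins 2–1.
  S vs Y: S wins 2–1.
  S vs R: R wins 3–0.
  P vs Y: P wins 2–1.
  P vs R: R wins 3–0.
  Y vs R: R wins 3–0.
Copeland scores (wins − losses):
  S: 1 − 2 = -1
  P: 2 − 1 = 1
  Y: 0 − 3 = -3
  R: 3 − 0 = 3
R has the best Copeland score.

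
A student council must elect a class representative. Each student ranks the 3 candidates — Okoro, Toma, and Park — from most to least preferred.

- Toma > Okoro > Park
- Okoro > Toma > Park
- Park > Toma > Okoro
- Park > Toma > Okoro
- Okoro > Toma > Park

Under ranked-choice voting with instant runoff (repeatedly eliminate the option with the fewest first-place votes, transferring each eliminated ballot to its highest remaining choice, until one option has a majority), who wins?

Round 1: Okoro 2, Park 2, Toma 1. Toma has the fewest and is eliminated.
Round 2: Okoro 3, Park 2. Okoro has a majority.

Okoro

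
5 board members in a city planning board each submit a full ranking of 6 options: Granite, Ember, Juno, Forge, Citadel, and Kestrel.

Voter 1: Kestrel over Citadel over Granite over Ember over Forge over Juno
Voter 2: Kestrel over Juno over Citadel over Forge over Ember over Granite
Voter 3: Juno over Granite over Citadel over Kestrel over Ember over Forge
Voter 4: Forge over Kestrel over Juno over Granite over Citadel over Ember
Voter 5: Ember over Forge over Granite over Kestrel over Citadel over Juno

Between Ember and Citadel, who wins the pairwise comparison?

Ballots ranking Ember above Citadel: 1.
Ballots ranking Citadel above Ember: 4.
Citadel wins the head-to-head, 4–1.

Citadel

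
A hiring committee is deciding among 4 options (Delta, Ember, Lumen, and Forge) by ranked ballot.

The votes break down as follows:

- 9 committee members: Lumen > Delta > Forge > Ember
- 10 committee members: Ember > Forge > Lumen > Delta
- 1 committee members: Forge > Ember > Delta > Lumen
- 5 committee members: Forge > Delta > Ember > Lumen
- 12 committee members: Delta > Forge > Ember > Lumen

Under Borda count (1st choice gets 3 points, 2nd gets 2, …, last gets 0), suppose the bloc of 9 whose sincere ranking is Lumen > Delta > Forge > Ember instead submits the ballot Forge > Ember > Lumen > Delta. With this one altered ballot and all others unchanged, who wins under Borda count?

Borda totals with the altered ballot: Delta 47, Ember 67, Lumen 19, Forge 89.
The winner is unchanged: still Forge.

Forge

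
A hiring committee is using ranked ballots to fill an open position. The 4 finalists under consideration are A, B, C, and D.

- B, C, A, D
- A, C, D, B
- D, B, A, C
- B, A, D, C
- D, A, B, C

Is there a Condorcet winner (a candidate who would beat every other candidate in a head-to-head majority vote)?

No

Head-to-head results (5 voters total):
A vs B: B wins 3–2.
A vs C: A wins 4–1.
A vs D: A wins 3–2.
B vs C: B wins 4–1.
B vs D: D wins 3–2.
C vs D: D wins 3–2.
No candidate beats all others: A beats D beats B beats A, a majority cycle.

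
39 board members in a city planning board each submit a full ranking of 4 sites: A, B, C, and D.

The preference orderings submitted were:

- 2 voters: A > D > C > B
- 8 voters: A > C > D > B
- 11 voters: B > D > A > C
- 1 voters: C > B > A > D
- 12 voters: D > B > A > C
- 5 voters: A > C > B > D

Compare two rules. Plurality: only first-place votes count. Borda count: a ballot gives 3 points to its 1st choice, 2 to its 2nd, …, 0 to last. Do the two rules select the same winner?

Plurality first-place counts: A 15, B 11, C 1, D 12 → A.
Borda totals: A 69, B 64, C 31, D 70 → D.
The two rules disagree: plurality picks A, Borda picks D.

No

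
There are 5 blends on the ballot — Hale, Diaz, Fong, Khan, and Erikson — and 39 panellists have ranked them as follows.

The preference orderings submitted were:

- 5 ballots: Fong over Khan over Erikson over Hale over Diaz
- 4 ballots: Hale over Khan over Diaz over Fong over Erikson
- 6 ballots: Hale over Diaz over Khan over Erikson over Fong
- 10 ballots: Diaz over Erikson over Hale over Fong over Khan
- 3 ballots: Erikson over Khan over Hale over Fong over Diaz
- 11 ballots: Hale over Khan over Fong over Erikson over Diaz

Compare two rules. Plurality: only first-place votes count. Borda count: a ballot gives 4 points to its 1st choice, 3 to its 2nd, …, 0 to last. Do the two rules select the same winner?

Plurality first-place counts: Hale 21, Diaz 10, Fong 5, Khan 0, Erikson 3 → Hale.
Borda totals: Hale 115, Diaz 66, Fong 59, Khan 81, Erikson 69 → Hale.
The two rules agree on Hale.

Yes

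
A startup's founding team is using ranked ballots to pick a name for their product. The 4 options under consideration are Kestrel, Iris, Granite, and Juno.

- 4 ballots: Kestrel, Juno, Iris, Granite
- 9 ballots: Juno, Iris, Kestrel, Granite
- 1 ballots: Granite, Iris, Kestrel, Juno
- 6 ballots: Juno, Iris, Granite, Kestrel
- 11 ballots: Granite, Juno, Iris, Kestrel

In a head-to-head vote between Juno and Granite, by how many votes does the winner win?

7

Ballots ranking Juno above Granite: 4+9+6 = 19.
Ballots ranking Granite above Juno: 1+11 = 12.
Juno wins 19–12, a margin of 7.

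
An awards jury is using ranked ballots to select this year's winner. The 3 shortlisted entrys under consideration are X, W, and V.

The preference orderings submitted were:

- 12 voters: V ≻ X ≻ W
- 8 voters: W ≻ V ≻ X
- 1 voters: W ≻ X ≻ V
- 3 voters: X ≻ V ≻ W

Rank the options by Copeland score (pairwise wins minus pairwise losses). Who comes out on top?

Pairwise results:
  X vs W: X wins 15–9.
  X vs V: V wins 20–4.
  W vs V: V wins 15–9.
Copeland scores (wins − losses):
  X: 1 − 1 = 0
  W: 0 − 2 = -2
  V: 2 − 0 = 2
V has the best Copeland score.

V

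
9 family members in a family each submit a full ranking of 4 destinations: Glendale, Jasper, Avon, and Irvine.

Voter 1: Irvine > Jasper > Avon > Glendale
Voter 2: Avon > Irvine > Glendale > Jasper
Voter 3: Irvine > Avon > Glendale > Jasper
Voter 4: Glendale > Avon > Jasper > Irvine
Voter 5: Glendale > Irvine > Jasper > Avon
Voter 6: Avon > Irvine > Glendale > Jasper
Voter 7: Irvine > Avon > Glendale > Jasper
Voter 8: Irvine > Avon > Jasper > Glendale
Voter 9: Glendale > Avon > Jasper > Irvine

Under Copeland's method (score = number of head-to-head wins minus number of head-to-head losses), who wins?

Pairwise results:
  Glendale vs Jasper: Glendale wins 7–2.
  Glendale vs Avon: Avon wins 6–3.
  Glendale vs Irvine: Irvine wins 6–3.
  Jasper vs Avon: Avon wins 7–2.
  Jasper vs Irvine: Irvine wins 7–2.
  Avon vs Irvine: Irvine wins 5–4.
Copeland scores (wins − losses):
  Glendale: 1 − 2 = -1
  Jasper: 0 − 3 = -3
  Avon: 2 − 1 = 1
  Irvine: 3 − 0 = 3
Irvine has the best Copeland score.

Irvine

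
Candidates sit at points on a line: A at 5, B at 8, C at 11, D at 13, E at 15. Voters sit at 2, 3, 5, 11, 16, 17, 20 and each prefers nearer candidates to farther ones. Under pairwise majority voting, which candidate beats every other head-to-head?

C

With single-peaked preferences on a line, the Condorcet winner is the candidate closest to the median voter.
The median voter (position 11) is closest to C at 11.
Check: C vs E — voters closer to C: 4 of 7.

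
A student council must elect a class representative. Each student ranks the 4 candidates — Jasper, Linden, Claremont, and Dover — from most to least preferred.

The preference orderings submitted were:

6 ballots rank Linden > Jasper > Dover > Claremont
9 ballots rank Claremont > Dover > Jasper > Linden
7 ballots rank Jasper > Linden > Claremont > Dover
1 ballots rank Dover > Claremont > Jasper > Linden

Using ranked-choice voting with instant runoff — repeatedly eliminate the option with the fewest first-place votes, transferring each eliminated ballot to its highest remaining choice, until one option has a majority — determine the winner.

Round 1: Claremont 9, Jasper 7, Linden 6, Dover 1. Dover has the fewest and is eliminated.
Round 2: Claremont 10, Jasper 7, Linden 6. Linden has the fewest and is eliminated.
Round 3: Jasper 13, Claremont 10. Jasper has a majority.

Jasper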